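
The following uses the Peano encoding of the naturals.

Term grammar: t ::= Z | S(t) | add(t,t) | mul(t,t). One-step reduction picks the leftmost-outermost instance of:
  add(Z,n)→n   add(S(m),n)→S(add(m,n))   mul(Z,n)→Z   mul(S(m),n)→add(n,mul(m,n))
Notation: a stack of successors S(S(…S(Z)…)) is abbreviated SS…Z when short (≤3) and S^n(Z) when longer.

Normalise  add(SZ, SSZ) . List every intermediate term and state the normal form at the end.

  start: add(SZ, SSZ)
  [1] S(add(Z, SSZ))
  [2] SSSZ

Answer: normal form = SSSZ  (in 2 steps)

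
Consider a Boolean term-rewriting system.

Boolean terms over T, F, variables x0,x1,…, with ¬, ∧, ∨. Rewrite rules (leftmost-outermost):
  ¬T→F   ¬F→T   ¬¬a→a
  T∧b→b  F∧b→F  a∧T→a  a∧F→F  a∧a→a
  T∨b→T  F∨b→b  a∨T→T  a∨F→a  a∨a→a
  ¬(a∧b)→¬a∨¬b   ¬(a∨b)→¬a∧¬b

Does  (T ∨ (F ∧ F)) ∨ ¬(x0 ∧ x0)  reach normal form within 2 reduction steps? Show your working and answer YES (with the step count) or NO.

Answer: YES — reaches normal form T in 2 ≤ 2 steps

Working:
  start: (T ∨ (F ∧ F)) ∨ ¬(x0 ∧ x0)
  step 1: T ∨ ¬(x0 ∧ x0)
  step 2: T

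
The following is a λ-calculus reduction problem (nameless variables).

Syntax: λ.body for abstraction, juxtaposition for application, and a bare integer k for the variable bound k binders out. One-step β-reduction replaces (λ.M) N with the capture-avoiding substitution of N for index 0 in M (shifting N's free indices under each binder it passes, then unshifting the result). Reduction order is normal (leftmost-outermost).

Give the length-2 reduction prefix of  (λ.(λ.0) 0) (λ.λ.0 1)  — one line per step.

Answer: after 2 steps: λ.λ.0 1

Derivation:
  start: (λ.(λ.0) 0) (λ.λ.0 1)
  [1] (λ.0) (λ.λ.0 1)
  [2] λ.λ.0 1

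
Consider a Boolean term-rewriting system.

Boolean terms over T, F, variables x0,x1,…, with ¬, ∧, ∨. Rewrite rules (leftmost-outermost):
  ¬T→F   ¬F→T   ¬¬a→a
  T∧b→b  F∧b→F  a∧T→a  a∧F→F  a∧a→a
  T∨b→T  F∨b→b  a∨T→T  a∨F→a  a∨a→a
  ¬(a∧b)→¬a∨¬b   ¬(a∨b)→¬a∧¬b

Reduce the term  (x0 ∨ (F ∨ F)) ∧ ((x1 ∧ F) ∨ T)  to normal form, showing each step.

Answer: normal form = x0  (in 4 steps)

Reduction:
  start: (x0 ∨ (F ∨ F)) ∧ ((x1 ∧ F) ∨ T)
  [1] (x0 ∨ F) ∧ ((x1 ∧ F) ∨ T)
  [2] x0 ∧ ((x1 ∧ F) ∨ T)
  [3] x0 ∧ T
  [4] x0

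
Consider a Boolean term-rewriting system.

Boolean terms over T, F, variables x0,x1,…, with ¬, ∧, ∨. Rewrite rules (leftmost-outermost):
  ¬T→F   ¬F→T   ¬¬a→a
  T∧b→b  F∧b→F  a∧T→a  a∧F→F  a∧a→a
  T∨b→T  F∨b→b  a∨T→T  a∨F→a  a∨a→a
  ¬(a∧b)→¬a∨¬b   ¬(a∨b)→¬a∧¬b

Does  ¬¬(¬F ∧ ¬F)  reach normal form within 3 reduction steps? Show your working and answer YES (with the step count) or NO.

Answer: YES — reaches normal form T in 3 ≤ 3 steps

Working:
  start: ¬¬(¬F ∧ ¬F)
  →1  ¬F ∧ ¬F
  →2  ¬F
  →3  T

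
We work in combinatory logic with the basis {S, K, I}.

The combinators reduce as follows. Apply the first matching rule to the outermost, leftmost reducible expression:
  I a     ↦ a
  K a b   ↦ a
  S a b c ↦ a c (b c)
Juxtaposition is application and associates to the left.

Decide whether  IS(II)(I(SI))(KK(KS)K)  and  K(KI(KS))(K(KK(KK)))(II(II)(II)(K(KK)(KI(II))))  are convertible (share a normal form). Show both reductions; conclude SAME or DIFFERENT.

Answer: DIFFERENT — A ⇓ K, B ⇓ KK

Working:
Term A:
  start: IS(II)(I(SI))(KK(KS)K)
  →1  S(II)(I(SI))(KK(KS)K)
  →2  II(KK(KS)K)(I(SI)(KK(KS)K))
  →3  I(KK(KS)K)(I(SI)(KK(KS)K))
  →4  KK(KS)K(I(SI)(KK(KS)K))
  →5  KK(I(SI)(KK(KS)K))
  →6  K

Term B:
  start: K(KI(KS))(K(KK(KK)))(II(II)(II)(K(KK)(KI(II))))
  →1  KI(KS)(II(II)(II)(K(KK)(KI(II))))
  →2  I(II(II)(II)(K(KK)(KI(II))))
  →3  II(II)(II)(K(KK)(KI(II)))
  →4  I(II)(II)(K(KK)(KI(II)))
  →5  II(II)(K(KK)(KI(II)))
  →6  I(II)(K(KK)(KI(II)))
  →7  II(K(KK)(KI(II)))
  →8  I(K(KK)(KI(II)))
  →9  K(KK)(KI(II))
  →10  KK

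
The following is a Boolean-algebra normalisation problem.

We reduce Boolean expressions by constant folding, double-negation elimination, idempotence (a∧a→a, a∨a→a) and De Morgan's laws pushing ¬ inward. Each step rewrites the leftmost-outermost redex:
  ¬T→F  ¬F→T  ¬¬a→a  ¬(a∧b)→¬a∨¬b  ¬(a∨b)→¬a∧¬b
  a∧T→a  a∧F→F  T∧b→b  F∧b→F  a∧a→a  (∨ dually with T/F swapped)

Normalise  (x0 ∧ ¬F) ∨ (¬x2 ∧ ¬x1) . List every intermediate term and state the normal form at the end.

  start: (x0 ∧ ¬F) ∨ (¬x2 ∧ ¬x1)
  →1  (x0 ∧ T) ∨ (¬x2 ∧ ¬x1)
  →2  x0 ∨ (¬x2 ∧ ¬x1)

Answer: normal form = x0 ∨ (¬x2 ∧ ¬x1)  (in 2 steps)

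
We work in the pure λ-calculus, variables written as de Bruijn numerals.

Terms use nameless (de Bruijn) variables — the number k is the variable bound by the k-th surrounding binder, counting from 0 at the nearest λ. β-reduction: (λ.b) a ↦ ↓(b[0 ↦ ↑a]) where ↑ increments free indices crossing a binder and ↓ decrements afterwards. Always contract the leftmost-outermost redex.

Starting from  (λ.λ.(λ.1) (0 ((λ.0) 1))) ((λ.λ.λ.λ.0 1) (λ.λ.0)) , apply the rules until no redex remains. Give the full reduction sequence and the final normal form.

Answer: normal form = λ.0  (in 2 steps)

Working:
  start: (λ.λ.(λ.1) (0 ((λ.0) 1))) ((λ.λ.λ.λ.0 1) (λ.λ.0))
  [1] λ.(λ.1) (0 ((λ.0) ((λ.λ.λ.λ.0 1) (λ.λ.0))))
  [2] λ.0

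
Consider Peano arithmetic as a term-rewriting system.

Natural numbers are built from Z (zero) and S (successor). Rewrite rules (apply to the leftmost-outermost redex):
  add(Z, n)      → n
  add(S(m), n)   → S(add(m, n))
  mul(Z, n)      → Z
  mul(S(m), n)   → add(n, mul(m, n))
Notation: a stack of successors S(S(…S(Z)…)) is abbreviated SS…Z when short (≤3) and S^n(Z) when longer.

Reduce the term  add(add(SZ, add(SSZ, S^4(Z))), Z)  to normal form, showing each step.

Answer: normal form = S^7(Z)  (in 13 steps)

Derivation:
  start: add(add(SZ, add(SSZ, S^4(Z))), Z)
  →1  add(S(add(Z, add(SSZ, S^4(Z)))), Z)
  →2  S(add(add(Z, add(SSZ, S^4(Z))), Z))
  →3  S(add(add(SSZ, S^4(Z)), Z))
  →4  S(add(S(add(SZ, S^4(Z))), Z))
  →5  S(S(add(add(SZ, S^4(Z)), Z)))
  →6  S(S(add(S(add(Z, S^4(Z))), Z)))
  →7  S(S(S(add(add(Z, S^4(Z)), Z))))
  →8  S(S(S(add(S^4(Z), Z))))
  →9  S(S(S(S(add(SSSZ, Z)))))
  →10  S(S(S(S(S(add(SSZ, Z))))))
  →11  S(S(S(S(S(S(add(SZ, Z)))))))
  →12  S(S(S(S(S(S(S(add(Z, Z))))))))
  →13  S^7(Z)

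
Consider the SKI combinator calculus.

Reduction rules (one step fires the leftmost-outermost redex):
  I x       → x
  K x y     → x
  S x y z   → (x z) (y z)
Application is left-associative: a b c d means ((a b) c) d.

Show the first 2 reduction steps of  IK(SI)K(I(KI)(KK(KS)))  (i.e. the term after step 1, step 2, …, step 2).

Answer: after 2 steps: SI(I(KI)(KK(KS)))

Reduction:
  start: IK(SI)K(I(KI)(KK(KS)))
  step 1: K(SI)K(I(KI)(KK(KS)))
  step 2: SI(I(KI)(KK(KS)))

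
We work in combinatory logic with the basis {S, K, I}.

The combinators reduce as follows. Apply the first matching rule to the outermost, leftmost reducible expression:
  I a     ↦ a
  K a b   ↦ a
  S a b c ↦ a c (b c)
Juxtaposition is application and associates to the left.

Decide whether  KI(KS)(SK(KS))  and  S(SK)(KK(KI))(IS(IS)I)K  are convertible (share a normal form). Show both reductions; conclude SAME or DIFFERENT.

Term A:
  start: KI(KS)(SK(KS))
  step 1: I(SK(KS))
  step 2: SK(KS)

Term B:
  start: S(SK)(KK(KI))(IS(IS)I)K
  step 1: SK(IS(IS)I)(KK(KI)(IS(IS)I))K
  step 2: K(KK(KI)(IS(IS)I))(IS(IS)I(KK(KI)(IS(IS)I)))K
  step 3: KK(KI)(IS(IS)I)K
  step 4: K(IS(IS)I)K
  step 5: IS(IS)I
  step 6: S(IS)I
  step 7: SSI

Answer: DIFFERENT — A ⇓ SK(KS), B ⇓ SSI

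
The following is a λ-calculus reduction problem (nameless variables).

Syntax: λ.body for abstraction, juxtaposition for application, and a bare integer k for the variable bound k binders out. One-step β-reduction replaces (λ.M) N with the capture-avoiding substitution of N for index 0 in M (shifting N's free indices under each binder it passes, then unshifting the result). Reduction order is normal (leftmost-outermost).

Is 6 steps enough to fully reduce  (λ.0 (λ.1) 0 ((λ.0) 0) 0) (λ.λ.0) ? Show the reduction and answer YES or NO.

  start: (λ.0 (λ.1) 0 ((λ.0) 0) 0) (λ.λ.0)
  [1] (λ.λ.0) (λ.λ.λ.0) (λ.λ.0) ((λ.0) (λ.λ.0)) (λ.λ.0)
  [2] (λ.0) (λ.λ.0) ((λ.0) (λ.λ.0)) (λ.λ.0)
  [3] (λ.λ.0) ((λ.0) (λ.λ.0)) (λ.λ.0)
  [4] (λ.0) (λ.λ.0)
  [5] λ.λ.0

Answer: YES — reaches normal form λ.λ.0 in 5 ≤ 6 steps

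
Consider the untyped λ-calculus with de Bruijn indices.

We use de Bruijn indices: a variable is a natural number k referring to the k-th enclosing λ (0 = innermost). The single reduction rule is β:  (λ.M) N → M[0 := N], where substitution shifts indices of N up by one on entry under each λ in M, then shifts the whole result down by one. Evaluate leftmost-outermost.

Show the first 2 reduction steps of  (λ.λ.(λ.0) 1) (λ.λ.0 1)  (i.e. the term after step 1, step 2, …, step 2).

  start: (λ.λ.(λ.0) 1) (λ.λ.0 1)
  step 1: λ.(λ.0) (λ.λ.0 1)
  step 2: λ.λ.λ.0 1

Answer: after 2 steps: λ.λ.λ.0 1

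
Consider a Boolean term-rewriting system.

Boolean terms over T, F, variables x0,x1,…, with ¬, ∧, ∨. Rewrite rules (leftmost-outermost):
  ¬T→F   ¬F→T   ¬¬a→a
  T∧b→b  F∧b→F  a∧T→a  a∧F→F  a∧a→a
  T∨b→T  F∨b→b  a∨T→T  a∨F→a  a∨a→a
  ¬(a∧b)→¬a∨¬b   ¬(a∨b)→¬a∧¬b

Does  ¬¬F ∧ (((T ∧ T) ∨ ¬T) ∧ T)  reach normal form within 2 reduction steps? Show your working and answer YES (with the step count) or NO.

Answer: YES — reaches normal form F in 2 ≤ 2 steps

Derivation:
  start: ¬¬F ∧ (((T ∧ T) ∨ ¬T) ∧ T)
  [1] F ∧ (((T ∧ T) ∨ ¬T) ∧ T)
  [2] F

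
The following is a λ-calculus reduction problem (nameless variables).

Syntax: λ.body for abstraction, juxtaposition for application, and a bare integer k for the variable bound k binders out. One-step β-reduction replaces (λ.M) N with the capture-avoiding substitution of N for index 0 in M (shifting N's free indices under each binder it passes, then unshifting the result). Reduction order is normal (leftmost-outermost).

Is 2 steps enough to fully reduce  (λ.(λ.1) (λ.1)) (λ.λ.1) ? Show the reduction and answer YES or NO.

  start: (λ.(λ.1) (λ.1)) (λ.λ.1)
  [1] (λ.λ.λ.1) (λ.λ.λ.1)
  [2] λ.λ.1

Answer: YES — reaches normal form λ.λ.1 in 2 ≤ 2 steps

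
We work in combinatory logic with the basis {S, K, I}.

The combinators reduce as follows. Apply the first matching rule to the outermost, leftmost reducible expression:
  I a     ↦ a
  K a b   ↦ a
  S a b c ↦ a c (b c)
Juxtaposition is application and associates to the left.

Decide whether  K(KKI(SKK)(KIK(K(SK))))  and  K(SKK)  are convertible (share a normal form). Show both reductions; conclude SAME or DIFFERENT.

Term A:
  start: K(KKI(SKK)(KIK(K(SK))))
  [1] K(K(SKK)(KIK(K(SK))))
  [2] K(SKK)

Term B:
  start: K(SKK)

Answer: SAME — A ⇓ K(SKK), B ⇓ K(SKK)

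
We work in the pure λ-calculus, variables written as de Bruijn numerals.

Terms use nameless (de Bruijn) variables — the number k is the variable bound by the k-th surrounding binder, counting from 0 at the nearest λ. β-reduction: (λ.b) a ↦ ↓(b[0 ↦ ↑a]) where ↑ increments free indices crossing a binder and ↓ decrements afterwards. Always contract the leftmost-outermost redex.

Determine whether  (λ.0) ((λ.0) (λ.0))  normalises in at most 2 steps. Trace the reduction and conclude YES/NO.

  start: (λ.0) ((λ.0) (λ.0))
  →1  (λ.0) (λ.0)
  →2  λ.0

Answer: YES — reaches normal form λ.0 in 2 ≤ 2 steps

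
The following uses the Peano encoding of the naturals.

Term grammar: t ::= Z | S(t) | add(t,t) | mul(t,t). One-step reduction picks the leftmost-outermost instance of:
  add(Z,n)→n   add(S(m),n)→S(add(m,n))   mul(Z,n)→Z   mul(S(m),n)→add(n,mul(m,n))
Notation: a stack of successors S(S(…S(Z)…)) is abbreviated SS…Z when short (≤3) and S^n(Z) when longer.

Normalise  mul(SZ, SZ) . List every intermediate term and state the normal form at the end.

  start: mul(SZ, SZ)
  step 1: add(SZ, mul(Z, SZ))
  step 2: S(add(Z, mul(Z, SZ)))
  step 3: S(mul(Z, SZ))
  step 4: SZ

Answer: normal form = SZ  (in 4 steps)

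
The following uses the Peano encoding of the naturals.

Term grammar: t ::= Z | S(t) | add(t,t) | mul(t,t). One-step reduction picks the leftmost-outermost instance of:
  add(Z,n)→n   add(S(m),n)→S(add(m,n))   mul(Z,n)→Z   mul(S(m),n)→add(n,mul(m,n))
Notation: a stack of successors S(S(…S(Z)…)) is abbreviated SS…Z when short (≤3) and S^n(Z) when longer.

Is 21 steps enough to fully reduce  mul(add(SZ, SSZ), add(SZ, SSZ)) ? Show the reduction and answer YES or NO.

  start: mul(add(SZ, SSZ), add(SZ, SSZ))
  →1  mul(S(add(Z, SSZ)), add(SZ, SSZ))
  →2  add(add(SZ, SSZ), mul(add(Z, SSZ), add(SZ, SSZ)))
  →3  add(S(add(Z, SSZ)), mul(add(Z, SSZ), add(SZ, SSZ)))
  →4  S(add(add(Z, SSZ), mul(add(Z, SSZ), add(SZ, SSZ))))
  →5  S(add(SSZ, mul(add(Z, SSZ), add(SZ, SSZ))))
  →6  S(S(add(SZ, mul(add(Z, SSZ), add(SZ, SSZ)))))
  →7  S(S(S(add(Z, mul(add(Z, SSZ), add(SZ, SSZ))))))
  →8  S(S(S(mul(add(Z, SSZ), add(SZ, SSZ)))))
  →9  S(S(S(mul(SSZ, add(SZ, SSZ)))))
  →10  S(S(S(add(add(SZ, SSZ), mul(SZ, add(SZ, SSZ))))))
  →11  S(S(S(add(S(add(Z, SSZ)), mul(SZ, add(SZ, SSZ))))))
  →12  S(S(S(S(add(add(Z, SSZ), mul(SZ, add(SZ, SSZ)))))))
  →13  S(S(S(S(add(SSZ, mul(SZ, add(SZ, SSZ)))))))
  →14  S(S(S(S(S(add(SZ, mul(SZ, add(SZ, SSZ))))))))
  →15  S(S(S(S(S(S(add(Z, mul(SZ, add(SZ, SSZ)))))))))
  →16  S(S(S(S(S(S(mul(SZ, add(SZ, SSZ))))))))
  →17  S(S(S(S(S(S(add(add(SZ, SSZ), mul(Z, add(SZ, SSZ)))))))))
  →18  S(S(S(S(S(S(add(S(add(Z, SSZ)), mul(Z, add(SZ, SSZ)))))))))
  →19  S(S(S(S(S(S(S(add(add(Z, SSZ), mul(Z, add(SZ, SSZ))))))))))
  →20  S(S(S(S(S(S(S(add(SSZ, mul(Z, add(SZ, SSZ))))))))))
  →21  S(S(S(S(S(S(S(S(add(SZ, mul(Z, add(SZ, SSZ)))))))))))

Answer: NO — after 21 steps the term is S(S(S(S(S(S(S(S(add(SZ, mul(Z, add(SZ, SSZ))))))))))), not yet normal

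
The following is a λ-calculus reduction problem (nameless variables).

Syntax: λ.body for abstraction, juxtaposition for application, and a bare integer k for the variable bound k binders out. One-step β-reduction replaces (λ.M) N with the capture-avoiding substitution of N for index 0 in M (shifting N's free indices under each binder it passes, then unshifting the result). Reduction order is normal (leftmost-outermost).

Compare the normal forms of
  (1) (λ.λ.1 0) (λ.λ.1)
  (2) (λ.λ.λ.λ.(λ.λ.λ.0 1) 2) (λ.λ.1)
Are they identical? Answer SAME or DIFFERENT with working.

Answer: DIFFERENT — A ⇓ λ.λ.1, B ⇓ λ.λ.λ.λ.λ.0 1

Reduction:
Term A:
  start: (λ.λ.1 0) (λ.λ.1)
  step 1: λ.(λ.λ.1) 0
  step 2: λ.λ.1

Term B:
  start: (λ.λ.λ.λ.(λ.λ.λ.0 1) 2) (λ.λ.1)
  step 1: λ.λ.λ.(λ.λ.λ.0 1) 2
  step 2: λ.λ.λ.λ.λ.0 1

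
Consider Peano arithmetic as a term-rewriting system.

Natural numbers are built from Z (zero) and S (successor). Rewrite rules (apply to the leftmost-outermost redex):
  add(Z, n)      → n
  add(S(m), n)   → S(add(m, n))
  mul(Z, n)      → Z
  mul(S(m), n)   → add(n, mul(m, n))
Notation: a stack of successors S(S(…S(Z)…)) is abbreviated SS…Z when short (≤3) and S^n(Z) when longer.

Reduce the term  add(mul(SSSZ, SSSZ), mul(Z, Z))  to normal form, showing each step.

Answer: normal form = S^9(Z)  (in 27 steps)

Working:
  start: add(mul(SSSZ, SSSZ), mul(Z, Z))
  step 1: add(add(SSSZ, mul(SSZ, SSSZ)), mul(Z, Z))
  step 2: add(S(add(SSZ, mul(SSZ, SSSZ))), mul(Z, Z))
  step 3: S(add(add(SSZ, mul(SSZ, SSSZ)), mul(Z, Z)))
  step 4: S(add(S(add(SZ, mul(SSZ, SSSZ))), mul(Z, Z)))
  step 5: S(S(add(add(SZ, mul(SSZ, SSSZ)), mul(Z, Z))))
  step 6: S(S(add(S(add(Z, mul(SSZ, SSSZ))), mul(Z, Z))))
  step 7: S(S(S(add(add(Z, mul(SSZ, SSSZ)), mul(Z, Z)))))
  step 8: S(S(S(add(mul(SSZ, SSSZ), mul(Z, Z)))))
  step 9: S(S(S(add(add(SSSZ, mul(SZ, SSSZ)), mul(Z, Z)))))
  step 10: S(S(S(add(S(add(SSZ, mul(SZ, SSSZ))), mul(Z, Z)))))
  step 11: S(S(S(S(add(add(SSZ, mul(SZ, SSSZ)), mul(Z, Z))))))
  step 12: S(S(S(S(add(S(add(SZ, mul(SZ, SSSZ))), mul(Z, Z))))))
  step 13: S(S(S(S(S(add(add(SZ, mul(SZ, SSSZ)), mul(Z, Z)))))))
  step 14: S(S(S(S(S(add(S(add(Z, mul(SZ, SSSZ))), mul(Z, Z)))))))
  step 15: S(S(S(S(S(S(add(add(Z, mul(SZ, SSSZ)), mul(Z, Z))))))))
  step 16: S(S(S(S(S(S(add(mul(SZ, SSSZ), mul(Z, Z))))))))
  step 17: S(S(S(S(S(S(add(add(SSSZ, mul(Z, SSSZ)), mul(Z, Z))))))))
  step 18: S(S(S(S(S(S(add(S(add(SSZ, mul(Z, SSSZ))), mul(Z, Z))))))))
  step 19: S(S(S(S(S(S(S(add(add(SSZ, mul(Z, SSSZ)), mul(Z, Z)))))))))
  step 20: S(S(S(S(S(S(S(add(S(add(SZ, mul(Z, SSSZ))), mul(Z, Z)))))))))
  step 21: S(S(S(S(S(S(S(S(add(add(SZ, mul(Z, SSSZ)), mul(Z, Z))))))))))
  step 22: S(S(S(S(S(S(S(S(add(S(add(Z, mul(Z, SSSZ))), mul(Z, Z))))))))))
  step 23: S(S(S(S(S(S(S(S(S(add(add(Z, mul(Z, SSSZ)), mul(Z, Z)))))))))))
  step 24: S(S(S(S(S(S(S(S(S(add(mul(Z, SSSZ), mul(Z, Z)))))))))))
  step 25: S(S(S(S(S(S(S(S(S(add(Z, mul(Z, Z)))))))))))
  step 26: S(S(S(S(S(S(S(S(S(mul(Z, Z))))))))))
  step 27: S^9(Z)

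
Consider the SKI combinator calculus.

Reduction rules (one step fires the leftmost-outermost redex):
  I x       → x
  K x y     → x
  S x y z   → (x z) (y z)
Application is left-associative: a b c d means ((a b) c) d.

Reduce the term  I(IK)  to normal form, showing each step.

Answer: normal form = K  (in 2 steps)

Derivation:
  start: I(IK)
  →1  IK
  →2  K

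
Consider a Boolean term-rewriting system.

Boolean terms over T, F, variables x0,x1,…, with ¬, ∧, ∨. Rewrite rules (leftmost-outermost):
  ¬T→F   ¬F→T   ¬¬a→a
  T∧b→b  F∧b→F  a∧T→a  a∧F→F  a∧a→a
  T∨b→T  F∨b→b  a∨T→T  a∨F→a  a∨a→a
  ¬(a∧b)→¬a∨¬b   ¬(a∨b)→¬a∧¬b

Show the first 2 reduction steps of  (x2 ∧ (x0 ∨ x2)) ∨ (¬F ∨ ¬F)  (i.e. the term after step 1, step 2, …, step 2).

Answer: after 2 steps: (x2 ∧ (x0 ∨ x2)) ∨ T

Working:
  start: (x2 ∧ (x0 ∨ x2)) ∨ (¬F ∨ ¬F)
  [1] (x2 ∧ (x0 ∨ x2)) ∨ ¬F
  [2] (x2 ∧ (x0 ∨ x2)) ∨ T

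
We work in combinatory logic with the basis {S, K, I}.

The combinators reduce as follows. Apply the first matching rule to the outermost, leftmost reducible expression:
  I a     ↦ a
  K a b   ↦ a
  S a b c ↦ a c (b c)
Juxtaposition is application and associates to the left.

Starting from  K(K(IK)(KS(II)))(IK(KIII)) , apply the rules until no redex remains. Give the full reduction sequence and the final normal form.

  start: K(K(IK)(KS(II)))(IK(KIII))
  →1  K(IK)(KS(II))
  →2  IK
  →3  K

Answer: normal form = K  (in 3 steps)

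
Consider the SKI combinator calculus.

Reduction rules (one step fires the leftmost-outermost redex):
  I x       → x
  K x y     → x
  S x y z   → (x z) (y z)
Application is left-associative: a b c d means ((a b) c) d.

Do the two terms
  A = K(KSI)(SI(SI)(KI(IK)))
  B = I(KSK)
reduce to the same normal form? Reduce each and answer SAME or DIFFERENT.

Term A:
  start: K(KSI)(SI(SI)(KI(IK)))
  →1  KSI
  →2  S

Term B:
  start: I(KSK)
  →1  KSK
  →2  S

Answer: SAME — A ⇓ S, B ⇓ S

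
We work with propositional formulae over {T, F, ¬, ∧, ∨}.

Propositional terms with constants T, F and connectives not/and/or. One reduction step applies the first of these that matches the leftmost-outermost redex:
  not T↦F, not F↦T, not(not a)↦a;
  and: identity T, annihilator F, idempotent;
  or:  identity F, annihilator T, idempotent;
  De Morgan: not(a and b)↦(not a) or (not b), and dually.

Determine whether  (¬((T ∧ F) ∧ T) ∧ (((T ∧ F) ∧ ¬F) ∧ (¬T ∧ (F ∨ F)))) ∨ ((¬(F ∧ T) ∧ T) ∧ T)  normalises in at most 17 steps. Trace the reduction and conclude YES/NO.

  start: (¬((T ∧ F) ∧ T) ∧ (((T ∧ F) ∧ ¬F) ∧ (¬T ∧ (F ∨ F)))) ∨ ((¬(F ∧ T) ∧ T) ∧ T)
  [1] ((¬(T ∧ F) ∨ ¬T) ∧ (((T ∧ F) ∧ ¬F) ∧ (¬T ∧ (F ∨ F)))) ∨ ((¬(F ∧ T) ∧ T) ∧ T)
  [2] (((¬T ∨ ¬F) ∨ ¬T) ∧ (((T ∧ F) ∧ ¬F) ∧ (¬T ∧ (F ∨ F)))) ∨ ((¬(F ∧ T) ∧ T) ∧ T)
  [3] (((F ∨ ¬F) ∨ ¬T) ∧ (((T ∧ F) ∧ ¬F) ∧ (¬T ∧ (F ∨ F)))) ∨ ((¬(F ∧ T) ∧ T) ∧ T)
  [4] ((¬F ∨ ¬T) ∧ (((T ∧ F) ∧ ¬F) ∧ (¬T ∧ (F ∨ F)))) ∨ ((¬(F ∧ T) ∧ T) ∧ T)
  [5] ((T ∨ ¬T) ∧ (((T ∧ F) ∧ ¬F) ∧ (¬T ∧ (F ∨ F)))) ∨ ((¬(F ∧ T) ∧ T) ∧ T)
  [6] (T ∧ (((T ∧ F) ∧ ¬F) ∧ (¬T ∧ (F ∨ F)))) ∨ ((¬(F ∧ T) ∧ T) ∧ T)
  [7] (((T ∧ F) ∧ ¬F) ∧ (¬T ∧ (F ∨ F))) ∨ ((¬(F ∧ T) ∧ T) ∧ T)
  [8] ((F ∧ ¬F) ∧ (¬T ∧ (F ∨ F))) ∨ ((¬(F ∧ T) ∧ T) ∧ T)
  [9] (F ∧ (¬T ∧ (F ∨ F))) ∨ ((¬(F ∧ T) ∧ T) ∧ T)
  [10] F ∨ ((¬(F ∧ T) ∧ T) ∧ T)
  [11] (¬(F ∧ T) ∧ T) ∧ T
  [12] ¬(F ∧ T) ∧ T
  [13] ¬(F ∧ T)
  [14] ¬F ∨ ¬T
  [15] T ∨ ¬T
  [16] T

Answer: YES — reaches normal form T in 16 ≤ 17 steps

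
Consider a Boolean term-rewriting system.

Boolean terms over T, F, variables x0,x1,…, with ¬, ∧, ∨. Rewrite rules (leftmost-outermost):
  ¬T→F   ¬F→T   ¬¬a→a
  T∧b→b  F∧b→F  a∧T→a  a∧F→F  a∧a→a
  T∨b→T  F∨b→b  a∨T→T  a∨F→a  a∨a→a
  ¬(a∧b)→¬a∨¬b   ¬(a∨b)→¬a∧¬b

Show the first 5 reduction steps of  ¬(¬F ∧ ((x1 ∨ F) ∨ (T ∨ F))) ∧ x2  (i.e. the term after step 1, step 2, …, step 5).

Answer: after 5 steps: ((¬x1 ∧ ¬F) ∧ ¬(T ∨ F)) ∧ x2

Reduction:
  start: ¬(¬F ∧ ((x1 ∨ F) ∨ (T ∨ F))) ∧ x2
  step 1: (¬¬F ∨ ¬((x1 ∨ F) ∨ (T ∨ F))) ∧ x2
  step 2: (F ∨ ¬((x1 ∨ F) ∨ (T ∨ F))) ∧ x2
  step 3: ¬((x1 ∨ F) ∨ (T ∨ F)) ∧ x2
  step 4: (¬(x1 ∨ F) ∧ ¬(T ∨ F)) ∧ x2
  step 5: ((¬x1 ∧ ¬F) ∧ ¬(T ∨ F)) ∧ x2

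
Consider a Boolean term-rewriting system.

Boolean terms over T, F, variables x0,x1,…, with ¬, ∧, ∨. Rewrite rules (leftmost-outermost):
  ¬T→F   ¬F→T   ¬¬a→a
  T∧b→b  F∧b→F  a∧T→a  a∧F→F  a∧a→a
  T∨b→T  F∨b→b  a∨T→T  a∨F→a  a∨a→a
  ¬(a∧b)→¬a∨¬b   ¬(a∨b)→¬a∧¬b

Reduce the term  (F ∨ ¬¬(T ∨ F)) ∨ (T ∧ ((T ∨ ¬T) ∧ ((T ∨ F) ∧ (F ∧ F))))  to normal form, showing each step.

  start: (F ∨ ¬¬(T ∨ F)) ∨ (T ∧ ((T ∨ ¬T) ∧ ((T ∨ F) ∧ (F ∧ F))))
  [1] ¬¬(T ∨ F) ∨ (T ∧ ((T ∨ ¬T) ∧ ((T ∨ F) ∧ (F ∧ F))))
  [2] (T ∨ F) ∨ (T ∧ ((T ∨ ¬T) ∧ ((T ∨ F) ∧ (F ∧ F))))
  [3] T ∨ (T ∧ ((T ∨ ¬T) ∧ ((T ∨ F) ∧ (F ∧ F))))
  [4] T

Answer: normal form = T  (in 4 steps)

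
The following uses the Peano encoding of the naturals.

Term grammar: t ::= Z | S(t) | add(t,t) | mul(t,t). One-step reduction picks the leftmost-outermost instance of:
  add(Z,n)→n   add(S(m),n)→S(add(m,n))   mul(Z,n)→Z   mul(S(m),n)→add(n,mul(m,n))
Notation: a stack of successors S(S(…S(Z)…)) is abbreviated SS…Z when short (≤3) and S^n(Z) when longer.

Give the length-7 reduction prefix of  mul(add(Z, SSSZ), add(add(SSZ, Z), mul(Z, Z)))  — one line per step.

Answer: after 7 steps: S(add(S(add(add(Z, Z), mul(Z, Z))), mul(SSZ, add(add(SSZ, Z), mul(Z, Z)))))

Derivation:
  start: mul(add(Z, SSSZ), add(add(SSZ, Z), mul(Z, Z)))
  [1] mul(SSSZ, add(add(SSZ, Z), mul(Z, Z)))
  [2] add(add(add(SSZ, Z), mul(Z, Z)), mul(SSZ, add(add(SSZ, Z), mul(Z, Z))))
  [3] add(add(S(add(SZ, Z)), mul(Z, Z)), mul(SSZ, add(add(SSZ, Z), mul(Z, Z))))
  [4] add(S(add(add(SZ, Z), mul(Z, Z))), mul(SSZ, add(add(SSZ, Z), mul(Z, Z))))
  [5] S(add(add(add(SZ, Z), mul(Z, Z)), mul(SSZ, add(add(SSZ, Z), mul(Z, Z)))))
  [6] S(add(add(S(add(Z, Z)), mul(Z, Z)), mul(SSZ, add(add(SSZ, Z), mul(Z, Z)))))
  [7] S(add(S(add(add(Z, Z), mul(Z, Z))), mul(SSZ, add(add(SSZ, Z), mul(Z, Z)))))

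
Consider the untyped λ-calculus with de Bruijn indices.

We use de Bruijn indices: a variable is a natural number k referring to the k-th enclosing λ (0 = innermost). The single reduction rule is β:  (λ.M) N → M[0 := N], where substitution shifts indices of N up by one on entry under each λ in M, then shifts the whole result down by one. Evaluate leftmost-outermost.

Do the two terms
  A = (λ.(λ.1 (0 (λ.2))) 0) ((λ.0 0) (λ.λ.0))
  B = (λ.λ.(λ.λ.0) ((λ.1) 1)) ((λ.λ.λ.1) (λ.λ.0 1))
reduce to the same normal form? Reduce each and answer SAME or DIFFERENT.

Term A:
  start: (λ.(λ.1 (0 (λ.2))) 0) ((λ.0 0) (λ.λ.0))
  →1  (λ.(λ.0 0) (λ.λ.0) (0 (λ.(λ.0 0) (λ.λ.0)))) ((λ.0 0) (λ.λ.0))
  →2  (λ.0 0) (λ.λ.0) ((λ.0 0) (λ.λ.0) (λ.(λ.0 0) (λ.λ.0)))
  →3  (λ.λ.0) (λ.λ.0) ((λ.0 0) (λ.λ.0) (λ.(λ.0 0) (λ.λ.0)))
  →4  (λ.0) ((λ.0 0) (λ.λ.0) (λ.(λ.0 0) (λ.λ.0)))
  →5  (λ.0 0) (λ.λ.0) (λ.(λ.0 0) (λ.λ.0))
  →6  (λ.λ.0) (λ.λ.0) (λ.(λ.0 0) (λ.λ.0))
  →7  (λ.0) (λ.(λ.0 0) (λ.λ.0))
  →8  λ.(λ.0 0) (λ.λ.0)
  →9  λ.(λ.λ.0) (λ.λ.0)
  →10  λ.λ.0

Term B:
  start: (λ.λ.(λ.λ.0) ((λ.1) 1)) ((λ.λ.λ.1) (λ.λ.0 1))
  →1  λ.(λ.λ.0) ((λ.1) ((λ.λ.λ.1) (λ.λ.0 1)))
  →2  λ.λ.0

Answer: SAME — A ⇓ λ.λ.0, B ⇓ λ.λ.0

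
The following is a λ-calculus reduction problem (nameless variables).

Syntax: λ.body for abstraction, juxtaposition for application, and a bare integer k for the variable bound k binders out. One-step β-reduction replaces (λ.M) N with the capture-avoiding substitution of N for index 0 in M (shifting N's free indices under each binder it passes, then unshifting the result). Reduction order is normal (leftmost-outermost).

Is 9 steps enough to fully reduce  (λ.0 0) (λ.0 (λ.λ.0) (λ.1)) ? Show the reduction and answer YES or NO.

  start: (λ.0 0) (λ.0 (λ.λ.0) (λ.1))
  step 1: (λ.0 (λ.λ.0) (λ.1)) (λ.0 (λ.λ.0) (λ.1))
  step 2: (λ.0 (λ.λ.0) (λ.1)) (λ.λ.0) (λ.λ.0 (λ.λ.0) (λ.1))
  step 3: (λ.λ.0) (λ.λ.0) (λ.λ.λ.0) (λ.λ.0 (λ.λ.0) (λ.1))
  step 4: (λ.0) (λ.λ.λ.0) (λ.λ.0 (λ.λ.0) (λ.1))
  step 5: (λ.λ.λ.0) (λ.λ.0 (λ.λ.0) (λ.1))
  step 6: λ.λ.0

Answer: YES — reaches normal form λ.λ.0 in 6 ≤ 9 steps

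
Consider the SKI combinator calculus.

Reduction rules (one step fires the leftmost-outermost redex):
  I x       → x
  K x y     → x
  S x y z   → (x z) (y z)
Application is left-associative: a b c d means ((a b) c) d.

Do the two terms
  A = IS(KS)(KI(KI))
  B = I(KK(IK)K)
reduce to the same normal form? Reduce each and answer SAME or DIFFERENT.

Term A:
  start: IS(KS)(KI(KI))
  [1] S(KS)(KI(KI))
  [2] S(KS)I

Term B:
  start: I(KK(IK)K)
  [1] KK(IK)K
  [2] KK

Answer: DIFFERENT — A ⇓ S(KS)I, B ⇓ KK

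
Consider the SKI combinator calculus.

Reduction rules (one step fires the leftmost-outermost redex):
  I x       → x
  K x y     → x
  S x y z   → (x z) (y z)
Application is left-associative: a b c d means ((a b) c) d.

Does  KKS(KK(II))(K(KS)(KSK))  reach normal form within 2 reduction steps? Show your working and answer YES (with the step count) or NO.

  start: KKS(KK(II))(K(KS)(KSK))
  [1] K(KK(II))(K(KS)(KSK))
  [2] KK(II)

Answer: NO — after 2 steps the term is KK(II), not yet normal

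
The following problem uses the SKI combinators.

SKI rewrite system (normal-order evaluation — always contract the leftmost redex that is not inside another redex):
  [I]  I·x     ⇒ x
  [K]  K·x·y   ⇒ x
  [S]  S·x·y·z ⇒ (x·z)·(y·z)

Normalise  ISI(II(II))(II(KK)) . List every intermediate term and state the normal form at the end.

Answer: normal form = K  (in 6 steps)

Working:
  start: ISI(II(II))(II(KK))
  step 1: SI(II(II))(II(KK))
  step 2: I(II(KK))(II(II)(II(KK)))
  step 3: II(KK)(II(II)(II(KK)))
  step 4: I(KK)(II(II)(II(KK)))
  step 5: KK(II(II)(II(KK)))
  step 6: K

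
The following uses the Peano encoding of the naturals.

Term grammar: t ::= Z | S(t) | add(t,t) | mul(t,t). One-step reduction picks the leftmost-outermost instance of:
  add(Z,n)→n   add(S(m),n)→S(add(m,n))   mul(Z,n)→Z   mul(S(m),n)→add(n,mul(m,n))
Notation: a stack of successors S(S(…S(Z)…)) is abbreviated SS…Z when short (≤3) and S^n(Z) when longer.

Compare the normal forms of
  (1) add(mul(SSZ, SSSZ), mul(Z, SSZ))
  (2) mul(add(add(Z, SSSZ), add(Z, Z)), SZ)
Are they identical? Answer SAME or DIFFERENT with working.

Answer: DIFFERENT — A ⇓ S^6(Z), B ⇓ SSSZ

Reduction:
Term A:
  start: add(mul(SSZ, SSSZ), mul(Z, SSZ))
  step 1: add(add(SSSZ, mul(SZ, SSSZ)), mul(Z, SSZ))
  step 2: add(S(add(SSZ, mul(SZ, SSSZ))), mul(Z, SSZ))
  step 3: S(add(add(SSZ, mul(SZ, SSSZ)), mul(Z, SSZ)))
  step 4: S(add(S(add(SZ, mul(SZ, SSSZ))), mul(Z, SSZ)))
  step 5: S(S(add(add(SZ, mul(SZ, SSSZ)), mul(Z, SSZ))))
  step 6: S(S(add(S(add(Z, mul(SZ, SSSZ))), mul(Z, SSZ))))
  step 7: S(S(S(add(add(Z, mul(SZ, SSSZ)), mul(Z, SSZ)))))
  step 8: S(S(S(add(mul(SZ, SSSZ), mul(Z, SSZ)))))
  step 9: S(S(S(add(add(SSSZ, mul(Z, SSSZ)), mul(Z, SSZ)))))
  step 10: S(S(S(add(S(add(SSZ, mul(Z, SSSZ))), mul(Z, SSZ)))))
  step 11: S(S(S(S(add(add(SSZ, mul(Z, SSSZ)), mul(Z, SSZ))))))
  step 12: S(S(S(S(add(S(add(SZ, mul(Z, SSSZ))), mul(Z, SSZ))))))
  step 13: S(S(S(S(S(add(add(SZ, mul(Z, SSSZ)), mul(Z, SSZ)))))))
  step 14: S(S(S(S(S(add(S(add(Z, mul(Z, SSSZ))), mul(Z, SSZ)))))))
  step 15: S(S(S(S(S(S(add(add(Z, mul(Z, SSSZ)), mul(Z, SSZ))))))))
  step 16: S(S(S(S(S(S(add(mul(Z, SSSZ), mul(Z, SSZ))))))))
  step 17: S(S(S(S(S(S(add(Z, mul(Z, SSZ))))))))
  step 18: S(S(S(S(S(S(mul(Z, SSZ)))))))
  step 19: S^6(Z)

Term B:
  start: mul(add(add(Z, SSSZ), add(Z, Z)), SZ)
  step 1: mul(add(SSSZ, add(Z, Z)), SZ)
  step 2: mul(S(add(SSZ, add(Z, Z))), SZ)
  step 3: add(SZ, mul(add(SSZ, add(Z, Z)), SZ))
  step 4: S(add(Z, mul(add(SSZ, add(Z, Z)), SZ)))
  step 5: S(mul(add(SSZ, add(Z, Z)), SZ))
  step 6: S(mul(S(add(SZ, add(Z, Z))), SZ))
  step 7: S(add(SZ, mul(add(SZ, add(Z, Z)), SZ)))
  step 8: S(S(add(Z, mul(add(SZ, add(Z, Z)), SZ))))
  step 9: S(S(mul(add(SZ, add(Z, Z)), SZ)))
  step 10: S(S(mul(S(add(Z, add(Z, Z))), SZ)))
  step 11: S(S(add(SZ, mul(add(Z, add(Z, Z)), SZ))))
  step 12: S(S(S(add(Z, mul(add(Z, add(Z, Z)), SZ)))))
  step 13: S(S(S(mul(add(Z, add(Z, Z)), SZ))))
  step 14: S(S(S(mul(add(Z, Z), SZ))))
  step 15: S(S(S(mul(Z, SZ))))
  step 16: SSSZ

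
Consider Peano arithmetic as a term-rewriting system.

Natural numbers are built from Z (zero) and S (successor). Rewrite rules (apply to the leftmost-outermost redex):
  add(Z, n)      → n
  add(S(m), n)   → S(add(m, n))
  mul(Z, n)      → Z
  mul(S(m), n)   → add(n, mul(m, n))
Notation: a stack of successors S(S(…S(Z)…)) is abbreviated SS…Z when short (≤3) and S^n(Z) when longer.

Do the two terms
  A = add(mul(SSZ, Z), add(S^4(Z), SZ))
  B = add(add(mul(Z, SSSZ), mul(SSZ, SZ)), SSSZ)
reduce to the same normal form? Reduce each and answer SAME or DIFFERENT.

Answer: SAME — A ⇓ S^5(Z), B ⇓ S^5(Z)

Derivation:
Term A:
  start: add(mul(SSZ, Z), add(S^4(Z), SZ))
  [1] add(add(Z, mul(SZ, Z)), add(S^4(Z), SZ))
  [2] add(mul(SZ, Z), add(S^4(Z), SZ))
  [3] add(add(Z, mul(Z, Z)), add(S^4(Z), SZ))
  [4] add(mul(Z, Z), add(S^4(Z), SZ))
  [5] add(Z, add(S^4(Z), SZ))
  [6] add(S^4(Z), SZ)
  [7] S(add(SSSZ, SZ))
  [8] S(S(add(SSZ, SZ)))
  [9] S(S(S(add(SZ, SZ))))
  [10] S(S(S(S(add(Z, SZ)))))
  [11] S^5(Z)

Term B:
  start: add(add(mul(Z, SSSZ), mul(SSZ, SZ)), SSSZ)
  [1] add(add(Z, mul(SSZ, SZ)), SSSZ)
  [2] add(mul(SSZ, SZ), SSSZ)
  [3] add(add(SZ, mul(SZ, SZ)), SSSZ)
  [4] add(S(add(Z, mul(SZ, SZ))), SSSZ)
  [5] S(add(add(Z, mul(SZ, SZ)), SSSZ))
  [6] S(add(mul(SZ, SZ), SSSZ))
  [7] S(add(add(SZ, mul(Z, SZ)), SSSZ))
  [8] S(add(S(add(Z, mul(Z, SZ))), SSSZ))
  [9] S(S(add(add(Z, mul(Z, SZ)), SSSZ)))
  [10] S(S(add(mul(Z, SZ), SSSZ)))
  [11] S(S(add(Z, SSSZ)))
  [12] S^5(Z)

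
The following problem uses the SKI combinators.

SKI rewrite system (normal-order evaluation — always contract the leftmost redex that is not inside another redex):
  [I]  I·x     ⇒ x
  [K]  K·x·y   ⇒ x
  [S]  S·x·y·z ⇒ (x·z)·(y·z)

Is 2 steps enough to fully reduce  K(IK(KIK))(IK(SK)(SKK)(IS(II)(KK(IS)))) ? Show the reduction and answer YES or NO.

Answer: NO — after 2 steps the term is K(KIK), not yet normal

Working:
  start: K(IK(KIK))(IK(SK)(SKK)(IS(II)(KK(IS))))
  →1  IK(KIK)
  →2  K(KIK)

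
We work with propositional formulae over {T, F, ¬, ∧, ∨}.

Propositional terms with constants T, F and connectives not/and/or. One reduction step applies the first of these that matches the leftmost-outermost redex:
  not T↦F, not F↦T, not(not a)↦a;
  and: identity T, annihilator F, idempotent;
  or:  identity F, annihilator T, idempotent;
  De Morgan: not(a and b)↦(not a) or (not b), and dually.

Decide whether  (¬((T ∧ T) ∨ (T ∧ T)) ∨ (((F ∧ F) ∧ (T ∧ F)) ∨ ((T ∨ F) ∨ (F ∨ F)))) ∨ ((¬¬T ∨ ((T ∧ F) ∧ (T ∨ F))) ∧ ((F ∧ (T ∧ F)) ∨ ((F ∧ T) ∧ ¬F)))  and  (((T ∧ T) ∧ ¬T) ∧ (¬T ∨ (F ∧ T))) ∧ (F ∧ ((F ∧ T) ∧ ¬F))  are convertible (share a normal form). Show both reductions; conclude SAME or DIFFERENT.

Answer: DIFFERENT — A ⇓ T, B ⇓ F

Reduction:
Term A:
  start: (¬((T ∧ T) ∨ (T ∧ T)) ∨ (((F ∧ F) ∧ (T ∧ F)) ∨ ((T ∨ F) ∨ (F ∨ F)))) ∨ ((¬¬T ∨ ((T ∧ F) ∧ (T ∨ F))) ∧ ((F ∧ (T ∧ F)) ∨ ((F ∧ T) ∧ ¬F)))
  step 1: ((¬(T ∧ T) ∧ ¬(T ∧ T)) ∨ (((F ∧ F) ∧ (T ∧ F)) ∨ ((T ∨ F) ∨ (F ∨ F)))) ∨ ((¬¬T ∨ ((T ∧ F) ∧ (T ∨ F))) ∧ ((F ∧ (T ∧ F)) ∨ ((F ∧ T) ∧ ¬F)))
  step 2: (¬(T ∧ T) ∨ (((F ∧ F) ∧ (T ∧ F)) ∨ ((T ∨ F) ∨ (F ∨ F)))) ∨ ((¬¬T ∨ ((T ∧ F) ∧ (T ∨ F))) ∧ ((F ∧ (T ∧ F)) ∨ ((F ∧ T) ∧ ¬F)))
  step 3: ((¬T ∨ ¬T) ∨ (((F ∧ F) ∧ (T ∧ F)) ∨ ((T ∨ F) ∨ (F ∨ F)))) ∨ ((¬¬T ∨ ((T ∧ F) ∧ (T ∨ F))) ∧ ((F ∧ (T ∧ F)) ∨ ((F ∧ T) ∧ ¬F)))
  step 4: (¬T ∨ (((F ∧ F) ∧ (T ∧ F)) ∨ ((T ∨ F) ∨ (F ∨ F)))) ∨ ((¬¬T ∨ ((T ∧ F) ∧ (T ∨ F))) ∧ ((F ∧ (T ∧ F)) ∨ ((F ∧ T) ∧ ¬F)))
  step 5: (F ∨ (((F ∧ F) ∧ (T ∧ F)) ∨ ((T ∨ F) ∨ (F ∨ F)))) ∨ ((¬¬T ∨ ((T ∧ F) ∧ (T ∨ F))) ∧ ((F ∧ (T ∧ F)) ∨ ((F ∧ T) ∧ ¬F)))
  step 6: (((F ∧ F) ∧ (T ∧ F)) ∨ ((T ∨ F) ∨ (F ∨ F))) ∨ ((¬¬T ∨ ((T ∧ F) ∧ (T ∨ F))) ∧ ((F ∧ (T ∧ F)) ∨ ((F ∧ T) ∧ ¬F)))
  step 7: ((F ∧ (T ∧ F)) ∨ ((T ∨ F) ∨ (F ∨ F))) ∨ ((¬¬T ∨ ((T ∧ F) ∧ (T ∨ F))) ∧ ((F ∧ (T ∧ F)) ∨ ((F ∧ T) ∧ ¬F)))
  step 8: (F ∨ ((T ∨ F) ∨ (F ∨ F))) ∨ ((¬¬T ∨ ((T ∧ F) ∧ (T ∨ F))) ∧ ((F ∧ (T ∧ F)) ∨ ((F ∧ T) ∧ ¬F)))
  step 9: ((T ∨ F) ∨ (F ∨ F)) ∨ ((¬¬T ∨ ((T ∧ F) ∧ (T ∨ F))) ∧ ((F ∧ (T ∧ F)) ∨ ((F ∧ T) ∧ ¬F)))
  step 10: (T ∨ (F ∨ F)) ∨ ((¬¬T ∨ ((T ∧ F) ∧ (T ∨ F))) ∧ ((F ∧ (T ∧ F)) ∨ ((F ∧ T) ∧ ¬F)))
  step 11: T ∨ ((¬¬T ∨ ((T ∧ F) ∧ (T ∨ F))) ∧ ((F ∧ (T ∧ F)) ∨ ((F ∧ T) ∧ ¬F)))
  step 12: T

Term B:
  start: (((T ∧ T) ∧ ¬T) ∧ (¬T ∨ (F ∧ T))) ∧ (F ∧ ((F ∧ T) ∧ ¬F))
  step 1: ((T ∧ ¬T) ∧ (¬T ∨ (F ∧ T))) ∧ (F ∧ ((F ∧ T) ∧ ¬F))
  step 2: (¬T ∧ (¬T ∨ (F ∧ T))) ∧ (F ∧ ((F ∧ T) ∧ ¬F))
  step 3: (F ∧ (¬T ∨ (F ∧ T))) ∧ (F ∧ ((F ∧ T) ∧ ¬F))
  step 4: F ∧ (F ∧ ((F ∧ T) ∧ ¬F))
  step 5: F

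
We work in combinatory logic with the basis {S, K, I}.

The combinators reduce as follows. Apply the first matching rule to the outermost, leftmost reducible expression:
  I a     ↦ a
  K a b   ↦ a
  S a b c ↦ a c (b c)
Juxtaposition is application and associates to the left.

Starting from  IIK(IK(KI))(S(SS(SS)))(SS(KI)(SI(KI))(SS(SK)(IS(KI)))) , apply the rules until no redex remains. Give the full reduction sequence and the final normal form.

Answer: normal form = KI  (in 5 steps)

Reduction:
  start: IIK(IK(KI))(S(SS(SS)))(SS(KI)(SI(KI))(SS(SK)(IS(KI))))
  [1] IK(IK(KI))(S(SS(SS)))(SS(KI)(SI(KI))(SS(SK)(IS(KI))))
  [2] K(IK(KI))(S(SS(SS)))(SS(KI)(SI(KI))(SS(SK)(IS(KI))))
  [3] IK(KI)(SS(KI)(SI(KI))(SS(SK)(IS(KI))))
  [4] K(KI)(SS(KI)(SI(KI))(SS(SK)(IS(KI))))
  [5] KI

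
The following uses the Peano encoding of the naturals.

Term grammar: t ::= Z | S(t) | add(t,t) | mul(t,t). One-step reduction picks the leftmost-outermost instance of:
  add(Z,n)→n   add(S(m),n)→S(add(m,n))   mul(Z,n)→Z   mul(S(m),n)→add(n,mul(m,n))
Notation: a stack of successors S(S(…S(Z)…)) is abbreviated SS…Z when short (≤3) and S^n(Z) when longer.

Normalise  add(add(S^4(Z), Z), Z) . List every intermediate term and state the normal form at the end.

  start: add(add(S^4(Z), Z), Z)
  step 1: add(S(add(SSSZ, Z)), Z)
  step 2: S(add(add(SSSZ, Z), Z))
  step 3: S(add(S(add(SSZ, Z)), Z))
  step 4: S(S(add(add(SSZ, Z), Z)))
  step 5: S(S(add(S(add(SZ, Z)), Z)))
  step 6: S(S(S(add(add(SZ, Z), Z))))
  step 7: S(S(S(add(S(add(Z, Z)), Z))))
  step 8: S(S(S(S(add(add(Z, Z), Z)))))
  step 9: S(S(S(S(add(Z, Z)))))
  step 10: S^4(Z)

Answer: normal form = S^4(Z)  (in 10 steps)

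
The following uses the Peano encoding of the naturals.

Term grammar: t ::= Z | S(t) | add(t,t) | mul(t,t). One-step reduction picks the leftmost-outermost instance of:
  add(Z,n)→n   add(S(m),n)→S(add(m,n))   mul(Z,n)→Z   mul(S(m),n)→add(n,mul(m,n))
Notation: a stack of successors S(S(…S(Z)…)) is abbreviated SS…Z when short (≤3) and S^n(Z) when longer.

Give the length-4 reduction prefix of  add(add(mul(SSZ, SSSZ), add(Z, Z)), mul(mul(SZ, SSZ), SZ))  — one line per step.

Answer: after 4 steps: S(add(add(add(SSZ, mul(SZ, SSSZ)), add(Z, Z)), mul(mul(SZ, SSZ), SZ)))

Reduction:
  start: add(add(mul(SSZ, SSSZ), add(Z, Z)), mul(mul(SZ, SSZ), SZ))
  →1  add(add(add(SSSZ, mul(SZ, SSSZ)), add(Z, Z)), mul(mul(SZ, SSZ), SZ))
  →2  add(add(S(add(SSZ, mul(SZ, SSSZ))), add(Z, Z)), mul(mul(SZ, SSZ), SZ))
  →3  add(S(add(add(SSZ, mul(SZ, SSSZ)), add(Z, Z))), mul(mul(SZ, SSZ), SZ))
  →4  S(add(add(add(SSZ, mul(SZ, SSSZ)), add(Z, Z)), mul(mul(SZ, SSZ), SZ)))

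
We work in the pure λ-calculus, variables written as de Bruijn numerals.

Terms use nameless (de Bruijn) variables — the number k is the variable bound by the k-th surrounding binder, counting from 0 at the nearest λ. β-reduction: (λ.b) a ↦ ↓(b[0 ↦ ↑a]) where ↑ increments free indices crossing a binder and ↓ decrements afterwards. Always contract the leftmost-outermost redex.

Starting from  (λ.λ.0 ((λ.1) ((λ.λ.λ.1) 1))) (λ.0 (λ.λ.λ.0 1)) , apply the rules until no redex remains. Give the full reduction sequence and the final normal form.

Answer: normal form = λ.0 0  (in 2 steps)

Derivation:
  start: (λ.λ.0 ((λ.1) ((λ.λ.λ.1) 1))) (λ.0 (λ.λ.λ.0 1))
  step 1: λ.0 ((λ.1) ((λ.λ.λ.1) (λ.0 (λ.λ.λ.0 1))))
  step 2: λ.0 0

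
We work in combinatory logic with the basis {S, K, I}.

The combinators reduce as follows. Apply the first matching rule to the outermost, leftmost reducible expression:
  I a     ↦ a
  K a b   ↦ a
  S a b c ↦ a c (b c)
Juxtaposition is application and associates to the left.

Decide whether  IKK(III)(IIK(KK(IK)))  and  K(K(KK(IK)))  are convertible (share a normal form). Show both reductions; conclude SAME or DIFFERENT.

Answer: SAME — A ⇓ K(KK), B ⇓ K(KK)

Reduction:
Term A:
  start: IKK(III)(IIK(KK(IK)))
  →1  KK(III)(IIK(KK(IK)))
  →2  K(IIK(KK(IK)))
  →3  K(IK(KK(IK)))
  →4  K(K(KK(IK)))
  →5  K(KK)

Term B:
  start: K(K(KK(IK)))
  →1  K(KK)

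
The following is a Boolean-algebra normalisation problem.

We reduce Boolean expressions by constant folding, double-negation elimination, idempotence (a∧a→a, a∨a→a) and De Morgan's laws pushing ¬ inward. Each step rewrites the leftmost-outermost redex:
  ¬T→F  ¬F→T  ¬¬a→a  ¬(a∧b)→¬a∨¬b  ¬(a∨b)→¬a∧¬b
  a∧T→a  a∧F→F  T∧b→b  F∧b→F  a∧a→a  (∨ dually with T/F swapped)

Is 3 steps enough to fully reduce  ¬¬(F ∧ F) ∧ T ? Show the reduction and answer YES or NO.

Answer: YES — reaches normal form F in 3 ≤ 3 steps

Derivation:
  start: ¬¬(F ∧ F) ∧ T
  →1  ¬¬(F ∧ F)
  →2  F ∧ F
  →3  F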